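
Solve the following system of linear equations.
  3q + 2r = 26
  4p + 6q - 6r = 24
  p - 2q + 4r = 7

p = 3, q = 6, r = 4

Row-reduce the augmented matrix:
Swap R1 and R2.
R1 ← R1 / (4).
R3 ← R3 − 1·R1.
R2 ← R2 / (3).
R1 ← R1 − 3/2·R2.
R3 ← R3 + 7/2·R2.
R3 ← R3 / (47/6).
R1 ← R1 + 5/2·R3.
R2 ← R2 − 2/3·R3.
Reading off the reduced rows gives p = 3, q = 6, r = 4.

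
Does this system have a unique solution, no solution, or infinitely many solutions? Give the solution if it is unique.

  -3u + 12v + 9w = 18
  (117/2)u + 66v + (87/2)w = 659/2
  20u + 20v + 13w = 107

no solution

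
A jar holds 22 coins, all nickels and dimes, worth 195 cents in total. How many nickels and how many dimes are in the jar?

Let n = nickels, d = dimes.
  n + d = 22
  5n + 10d = 195
Row-reduce the augmented matrix:
R2 ← R2 − 5·R1.
R2 ← R2 / (5).
R1 ← R1 − 1·R2.
Reading off the reduced rows gives n = 5, d = 17.

nickels: 5, dimes: 17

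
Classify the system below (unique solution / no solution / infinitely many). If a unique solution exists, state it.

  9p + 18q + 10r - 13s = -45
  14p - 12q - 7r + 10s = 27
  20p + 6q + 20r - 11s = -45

infinitely many solutions

Row-reduce:
R1 ← R1 / (9).
R2 ← R2 − 14·R1.
R3 ← R3 − 20·R1.
R2 ← R2 / (-40).
R1 ← R1 − 2·R2.
R3 ← R3 + 34·R2.
R3 ← R3 / (339/20).
R1 ← R1 + 1/60·R3.
R2 ← R2 − 203/360·R3.
Rank is 3 with 4 unknowns, leaving s free.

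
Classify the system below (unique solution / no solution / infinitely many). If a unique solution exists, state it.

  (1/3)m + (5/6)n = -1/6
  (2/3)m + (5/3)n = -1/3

Row-reduce:
R1 ← R1 / (1/3).
R2 ← R2 − 2/3·R1.
Rank is 1 with 2 unknowns, leaving n free.

infinitely many solutions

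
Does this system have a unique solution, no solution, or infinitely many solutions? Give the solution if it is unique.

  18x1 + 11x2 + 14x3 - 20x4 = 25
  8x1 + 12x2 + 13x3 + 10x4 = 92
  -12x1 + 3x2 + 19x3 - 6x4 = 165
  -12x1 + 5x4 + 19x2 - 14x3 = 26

Row-reduce the augmented matrix:
R1 ← R1 / (18).
R2 ← R2 − 8·R1.
R3 ← R3 + 12·R1.
R4 ← R4 + 12·R1.
R2 ← R2 / (64/9).
R1 ← R1 − 11/18·R2.
R3 ← R3 − 31/3·R2.
R4 ← R4 − 79/3·R2.
R3 ← R3 / (1183/64).
R1 ← R1 − 25/128·R3.
R2 ← R2 − 61/64·R3.
R4 ← R4 + 1905/64·R3.
R4 ← R4 / (-181725/1183).
R1 ← R1 + 2650/1183·R4.
R2 ← R2 − 5996/1183·R4.
R3 ← R3 + 2994/1183·R4.
Reading off the reduced rows gives x1 = -4, x2 = 3, x3 = 6, x4 = 1.

x1 = -4, x2 = 3, x3 = 6, x4 = 1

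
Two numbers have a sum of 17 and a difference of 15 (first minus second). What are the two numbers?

Let x = first number, y = second number.
  x + y = 17
  x - y = 15
Row-reduce the augmented matrix:
R2 ← R2 − 1·R1.
R2 ← R2 / (-2).
R1 ← R1 − 1·R2.
Reading off the reduced rows gives x = 16, y = 1.

first number: 16, second number: 1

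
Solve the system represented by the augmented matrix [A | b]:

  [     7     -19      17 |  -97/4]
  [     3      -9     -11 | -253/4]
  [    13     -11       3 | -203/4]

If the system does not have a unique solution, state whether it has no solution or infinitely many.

Row-reduce the augmented matrix:
R1 ← R1 / (7).
R2 ← R2 − 3·R1.
R3 ← R3 − 13·R1.
R2 ← R2 / (-6/7).
R1 ← R1 + 19/7·R2.
R3 ← R3 − 170/7·R2.
R3 ← R3 / (-1640/3).
R1 ← R1 − 181/3·R3.
R2 ← R2 − 64/3·R3.
Reading off the reduced rows gives x_1 = -2, x_2 = 3, x_3 = 11/4.

x_1 = -2, x_2 = 3, x_3 = 11/4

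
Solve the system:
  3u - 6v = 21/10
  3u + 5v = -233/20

u = -9/5, v = -5/4

Row-reduce the augmented matrix:
R1 ← R1 / (3).
R2 ← R2 − 3·R1.
R2 ← R2 / (11).
R1 ← R1 + 2·R2.
Reading off the reduced rows gives u = -9/5, v = -5/4.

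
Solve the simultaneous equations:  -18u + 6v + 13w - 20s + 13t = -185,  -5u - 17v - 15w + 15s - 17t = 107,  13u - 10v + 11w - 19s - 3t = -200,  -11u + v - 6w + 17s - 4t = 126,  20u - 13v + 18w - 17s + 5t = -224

Row-reduce the augmented matrix:
R1 ← R1 / (-18).
R2 ← R2 + 5·R1.
R3 ← R3 − 13·R1.
R4 ← R4 + 11·R1.
R5 ← R5 − 20·R1.
R2 ← R2 / (-56/3).
R1 ← R1 + 1/3·R2.
R3 ← R3 + 17/3·R2.
R4 ← R4 + 8/3·R2.
R5 ← R5 + 19/3·R2.
R3 ← R3 / (8749/336).
R1 ← R1 + 131/336·R3.
R2 ← R2 − 335/336·R3.
R4 ← R4 + 79/7·R3.
R5 ← R5 − 4341/112·R3.
R4 ← R4 / (79490/8749).
R1 ← R1 − 1311/8749·R4.
R2 ← R2 − 3660/8749·R4.
R3 ← R3 + 13334/8749·R4.
R5 ← R5 − 112639/8749·R4.
R5 ← R5 / (500809/39745).
R1 ← R1 + 4244/39745·R5.
R2 ← R2 − 6216/7949·R5.
R3 ← R3 + 4159/39745·R5.
R4 ← R4 + 15394/39745·R5.
Reading off the reduced rows gives u = 1, v = 3, w = -6, s = 6, t = 1.

u = 1, v = 3, w = -6, s = 6, t = 1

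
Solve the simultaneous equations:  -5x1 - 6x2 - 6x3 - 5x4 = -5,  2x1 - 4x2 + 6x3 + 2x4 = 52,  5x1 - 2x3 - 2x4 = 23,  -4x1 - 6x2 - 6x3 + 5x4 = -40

Row-reduce the augmented matrix:
R1 ← R1 / (-5).
R2 ← R2 − 2·R1.
R3 ← R3 − 5·R1.
R4 ← R4 + 4·R1.
R2 ← R2 / (-32/5).
R1 ← R1 − 6/5·R2.
R3 ← R3 + 6·R2.
R4 ← R4 + 6/5·R2.
R3 ← R3 / (-91/8).
R1 ← R1 − 15/8·R3.
R2 ← R2 + 9/16·R3.
R4 ← R4 + 15/8·R3.
R4 ← R4 / (132/13).
R1 ← R1 + 2/13·R4.
R2 ← R2 − 9/26·R4.
R3 ← R3 − 8/13·R4.
Reading off the reduced rows gives x1 = 5, x2 = -5, x3 = 5, x4 = -4.

x1 = 5, x2 = -5, x3 = 5, x4 = -4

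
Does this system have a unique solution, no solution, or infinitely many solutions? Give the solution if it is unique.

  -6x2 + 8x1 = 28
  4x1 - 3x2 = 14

infinitely many solutions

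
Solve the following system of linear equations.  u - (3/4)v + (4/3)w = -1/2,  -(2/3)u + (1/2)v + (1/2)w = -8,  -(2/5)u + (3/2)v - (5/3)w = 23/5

Row-reduce the augmented matrix:
R2 ← R2 + 2/3·R1.
R3 ← R3 + 2/5·R1.
Swap R2 and R3.
R2 ← R2 / (6/5).
R1 ← R1 + 3/4·R2.
R3 ← R3 / (25/18).
R1 ← R1 − 5/8·R3.
R2 ← R2 + 17/18·R3.
Reading off the reduced rows gives u = 6, v = -2, w = -6.

u = 6, v = -2, w = -6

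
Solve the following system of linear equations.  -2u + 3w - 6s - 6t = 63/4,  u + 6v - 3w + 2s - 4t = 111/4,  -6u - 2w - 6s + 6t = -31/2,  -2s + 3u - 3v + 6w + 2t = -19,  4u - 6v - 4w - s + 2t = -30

u = -3/2, v = 8/3, w = 1/4, s = 1, t = -3

Row-reduce the augmented matrix:
R1 ← R1 / (-2).
R2 ← R2 − 1·R1.
R3 ← R3 + 6·R1.
R4 ← R4 − 3·R1.
R5 ← R5 − 4·R1.
R2 ← R2 / (6).
R4 ← R4 + 3·R2.
R5 ← R5 + 6·R2.
R3 ← R3 / (-11).
R1 ← R1 + 3/2·R3.
R2 ← R2 + 1/4·R3.
R4 ← R4 − 39/4·R3.
R5 ← R5 − 1/2·R3.
R4 ← R4 / (-19/22).
R1 ← R1 − 15/11·R4.
R2 ← R2 + 29/66·R4.
R3 ← R3 + 12/11·R4.
R5 ← R5 + 148/11·R4.
R5 ← R5 / (-3491/19).
R1 ← R1 − 318/19·R5.
R2 ← R2 + 410/57·R5.
R3 ← R3 + 300/19·R5.
R4 ← R4 + 237/19·R5.
Reading off the reduced rows gives u = -3/2, v = 8/3, w = 1/4, s = 1, t = -3.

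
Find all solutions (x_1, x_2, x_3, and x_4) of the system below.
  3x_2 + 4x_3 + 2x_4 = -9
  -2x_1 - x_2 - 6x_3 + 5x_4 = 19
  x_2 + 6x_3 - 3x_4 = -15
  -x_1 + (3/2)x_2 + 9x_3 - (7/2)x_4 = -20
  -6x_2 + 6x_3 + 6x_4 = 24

no solution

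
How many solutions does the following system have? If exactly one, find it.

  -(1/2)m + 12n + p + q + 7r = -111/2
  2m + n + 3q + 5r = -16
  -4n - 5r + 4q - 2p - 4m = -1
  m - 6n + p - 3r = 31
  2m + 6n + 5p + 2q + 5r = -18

infinitely many solutions

Row-reduce:
R1 ← R1 / (-1/2).
R2 ← R2 − 2·R1.
R3 ← R3 + 4·R1.
R4 ← R4 − 1·R1.
R5 ← R5 − 2·R1.
R2 ← R2 / (49).
R1 ← R1 + 24·R2.
R3 ← R3 + 100·R2.
R4 ← R4 − 18·R2.
R5 ← R5 − 54·R2.
R3 ← R3 / (-90/49).
R1 ← R1 + 2/49·R3.
R2 ← R2 − 4/49·R3.
R4 ← R4 − 75/49·R3.
R5 ← R5 − 225/49·R3.
R4 ← R4 / (8).
R1 ← R1 − 6/5·R4.
R2 ← R2 − 3/5·R4.
R3 ← R3 + 28/5·R4.
R5 ← R5 − 24·R4.
Rank is 4 with 5 unknowns, leaving r free.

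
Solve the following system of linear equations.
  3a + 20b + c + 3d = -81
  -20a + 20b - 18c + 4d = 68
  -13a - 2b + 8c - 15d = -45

infinitely many solutions

Row-reduce:
R1 ← R1 / (3).
R2 ← R2 + 20·R1.
R3 ← R3 + 13·R1.
R2 ← R2 / (460/3).
R1 ← R1 − 20/3·R2.
R3 ← R3 − 254/3·R2.
R3 ← R3 / (2138/115).
R1 ← R1 − 19/23·R3.
R2 ← R2 + 17/230·R3.
Rank is 3 with 4 unknowns, leaving d free.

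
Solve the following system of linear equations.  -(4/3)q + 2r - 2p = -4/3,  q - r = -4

infinitely many solutions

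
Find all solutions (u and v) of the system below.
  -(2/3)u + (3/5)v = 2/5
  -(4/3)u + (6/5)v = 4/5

Row-reduce:
R1 ← R1 / (-2/3).
R2 ← R2 + 4/3·R1.
Rank is 1 with 2 unknowns, leaving v free.

infinitely many solutions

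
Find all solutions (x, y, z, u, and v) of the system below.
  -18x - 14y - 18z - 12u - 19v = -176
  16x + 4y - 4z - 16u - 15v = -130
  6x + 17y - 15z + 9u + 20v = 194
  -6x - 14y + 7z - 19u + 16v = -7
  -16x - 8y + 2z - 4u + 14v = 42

x = 1, y = 1, z = -1, u = 4, v = 6

Row-reduce the augmented matrix:
R1 ← R1 / (-18).
R2 ← R2 − 16·R1.
R3 ← R3 − 6·R1.
R4 ← R4 + 6·R1.
R5 ← R5 + 16·R1.
R2 ← R2 / (-76/9).
R1 ← R1 − 7/9·R2.
R3 ← R3 − 37/3·R2.
R4 ← R4 + 28/3·R2.
R5 ← R5 − 40/9·R2.
R3 ← R3 / (-954/19).
R1 ← R1 + 16/19·R3.
R2 ← R2 − 45/19·R3.
R4 ← R4 − 667/19·R3.
R5 ← R5 − 142/19·R3.
R4 ← R4 / (-2945/318).
R1 ← R1 + 194/159·R4.
R2 ← R2 − 165/106·R4.
R3 ← R3 − 215/318·R4.
R5 ← R5 + 1975/159·R4.
R5 ← R5 / (-131329/3534).
R1 ← R1 + 207953/35340·R5.
R2 ← R2 − 9465/1178·R5.
R3 ← R3 − 22471/7068·R5.
R4 ← R4 + 131923/35340·R5.
Reading off the reduced rows gives x = 1, y = 1, z = -1, u = 4, v = 6.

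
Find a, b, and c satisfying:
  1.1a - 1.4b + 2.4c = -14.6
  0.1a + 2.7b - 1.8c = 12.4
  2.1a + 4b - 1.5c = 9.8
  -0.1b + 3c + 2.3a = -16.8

a = -2, b = 2, c = -4

Row-reduce the augmented matrix:
R1 ← R1 / (11/10).
R2 ← R2 − 1/10·R1.
R3 ← R3 − 21/10·R1.
R4 ← R4 − 23/10·R1.
R2 ← R2 / (311/110).
R1 ← R1 + 14/11·R2.
R3 ← R3 − 367/55·R2.
R4 ← R4 − 311/110·R2.
R3 ← R3 / (-4101/3110).
R1 ← R1 − 396/311·R3.
R2 ← R2 + 222/311·R3.
R4 reduces to 0 = 0, so the extra equation is consistent.
Reading off the reduced rows gives a = -2, b = 2, c = -4.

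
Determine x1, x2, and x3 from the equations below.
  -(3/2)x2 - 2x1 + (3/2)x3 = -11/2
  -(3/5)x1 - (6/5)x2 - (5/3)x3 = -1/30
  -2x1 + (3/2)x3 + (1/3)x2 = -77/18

Row-reduce the augmented matrix:
R1 ← R1 / (-2).
R2 ← R2 + 3/5·R1.
R3 ← R3 + 2·R1.
R2 ← R2 / (-3/4).
R1 ← R1 − 3/4·R2.
R3 ← R3 − 11/6·R2.
R3 ← R3 / (-1397/270).
R1 ← R1 + 43/15·R3.
R2 ← R2 − 127/45·R3.
Reading off the reduced rows gives x1 = 3/2, x2 = 2/3, x3 = -1.

x1 = 3/2, x2 = 2/3, x3 = -1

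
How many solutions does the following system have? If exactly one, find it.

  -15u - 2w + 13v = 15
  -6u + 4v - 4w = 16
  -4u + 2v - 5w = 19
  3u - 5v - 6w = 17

u = 4, v = 5, w = -5

Row-reduce the augmented matrix:
R1 ← R1 / (-15).
R2 ← R2 + 6·R1.
R3 ← R3 + 4·R1.
R4 ← R4 − 3·R1.
R2 ← R2 / (-6/5).
R1 ← R1 + 13/15·R2.
R3 ← R3 + 22/15·R2.
R4 ← R4 + 12/5·R2.
R3 ← R3 / (-5/9).
R1 ← R1 − 22/9·R3.
R2 ← R2 − 8/3·R3.
R4 reduces to 0 = 0, so the extra equation is consistent.
Reading off the reduced rows gives u = 4, v = 5, w = -5.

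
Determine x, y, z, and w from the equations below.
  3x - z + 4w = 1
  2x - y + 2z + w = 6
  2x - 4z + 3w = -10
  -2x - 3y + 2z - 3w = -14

Row-reduce the augmented matrix:
R1 ← R1 / (3).
R2 ← R2 − 2·R1.
R3 ← R3 − 2·R1.
R4 ← R4 + 2·R1.
R2 ← R2 / (-1).
R4 ← R4 + 3·R2.
R3 ← R3 / (-10/3).
R1 ← R1 + 1/3·R3.
R2 ← R2 + 8/3·R3.
R4 ← R4 + 20/3·R3.
R4 ← R4 / (4).
R1 ← R1 − 13/10·R4.
R2 ← R2 − 7/5·R4.
R3 ← R3 + 1/10·R4.
Reading off the reduced rows gives x = 4, y = 6, z = 3, w = -2.

x = 4, y = 6, z = 3, w = -2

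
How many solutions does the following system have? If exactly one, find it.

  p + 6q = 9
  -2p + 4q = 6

p = 0, q = 3/2

Row-reduce the augmented matrix:
R2 ← R2 + 2·R1.
R2 ← R2 / (16).
R1 ← R1 − 6·R2.
Reading off the reduced rows gives p = 0, q = 3/2.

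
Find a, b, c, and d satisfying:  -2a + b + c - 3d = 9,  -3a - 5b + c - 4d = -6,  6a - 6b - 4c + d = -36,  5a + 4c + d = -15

Row-reduce the augmented matrix:
R1 ← R1 / (-2).
R2 ← R2 + 3·R1.
R3 ← R3 − 6·R1.
R4 ← R4 − 5·R1.
R2 ← R2 / (-13/2).
R1 ← R1 + 1/2·R2.
R3 ← R3 + 3·R2.
R4 ← R4 − 5/2·R2.
R3 ← R3 / (-10/13).
R1 ← R1 + 6/13·R3.
R2 ← R2 − 1/13·R3.
R4 ← R4 − 82/13·R3.
R4 ← R4 / (-369/5).
R1 ← R1 − 32/5·R4.
R2 ← R2 + 9/10·R4.
R3 ← R3 − 107/10·R4.
Reading off the reduced rows gives a = -3, b = 3, c = 0, d = 0.

a = -3, b = 3, c = 0, d = 0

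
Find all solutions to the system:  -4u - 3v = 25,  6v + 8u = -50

infinitely many solutions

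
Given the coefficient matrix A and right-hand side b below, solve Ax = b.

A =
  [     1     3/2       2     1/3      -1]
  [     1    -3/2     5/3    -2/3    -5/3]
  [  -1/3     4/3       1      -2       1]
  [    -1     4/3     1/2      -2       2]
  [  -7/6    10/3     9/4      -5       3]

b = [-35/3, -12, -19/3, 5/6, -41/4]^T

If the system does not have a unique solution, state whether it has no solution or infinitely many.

Row-reduce:
R2 ← R2 − 1·R1.
R3 ← R3 + 1/3·R1.
R4 ← R4 + 1·R1.
R5 ← R5 + 7/6·R1.
R2 ← R2 / (-3).
R1 ← R1 − 3/2·R2.
R3 ← R3 − 11/6·R2.
R4 ← R4 − 17/6·R2.
R5 ← R5 − 61/12·R2.
R3 ← R3 / (79/54).
R1 ← R1 − 11/6·R3.
R2 ← R2 − 1/9·R3.
R4 ← R4 − 59/27·R3.
R5 ← R5 − 217/54·R3.
R4 ← R4 / (1597/1422).
R1 ← R1 − 703/237·R4.
R2 ← R2 − 124/237·R4.
R3 ← R3 + 135/79·R4.
R5 ← R5 − 1597/2844·R4.
Row 5 reduces to 0 = 2, a contradiction. The system is inconsistent.

no solution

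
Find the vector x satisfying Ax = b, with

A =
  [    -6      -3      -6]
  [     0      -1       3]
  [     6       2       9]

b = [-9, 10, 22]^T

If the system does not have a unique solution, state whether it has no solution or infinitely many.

Row-reduce:
R1 ← R1 / (-6).
R3 ← R3 − 6·R1.
R2 ← R2 / (-1).
R1 ← R1 − 1/2·R2.
R3 ← R3 + 1·R2.
Row 3 reduces to 0 = 3, a contradiction. The system is inconsistent.

no solution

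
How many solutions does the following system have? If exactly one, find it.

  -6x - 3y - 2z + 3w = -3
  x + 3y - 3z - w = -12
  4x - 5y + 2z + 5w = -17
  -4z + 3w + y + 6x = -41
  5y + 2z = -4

x = -2, y = -2, z = 3, w = -5

Row-reduce the augmented matrix:
R1 ← R1 / (-6).
R2 ← R2 − 1·R1.
R3 ← R3 − 4·R1.
R4 ← R4 − 6·R1.
R2 ← R2 / (5/2).
R1 ← R1 − 1/2·R2.
R3 ← R3 + 7·R2.
R4 ← R4 + 2·R2.
R5 ← R5 − 5·R2.
R3 ← R3 / (-26/3).
R1 ← R1 − 1·R3.
R2 ← R2 + 4/3·R3.
R4 ← R4 + 26/3·R3.
R5 ← R5 − 26/3·R3.
Swap R4 and R5.
R4 ← R4 / (33/5).
R1 ← R1 − 16/65·R4.
R2 ← R2 + 69/65·R4.
R3 ← R3 + 42/65·R4.
R5 reduces to 0 = 0, so the extra equation is consistent.
Reading off the reduced rows gives x = -2, y = -2, z = 3, w = -5.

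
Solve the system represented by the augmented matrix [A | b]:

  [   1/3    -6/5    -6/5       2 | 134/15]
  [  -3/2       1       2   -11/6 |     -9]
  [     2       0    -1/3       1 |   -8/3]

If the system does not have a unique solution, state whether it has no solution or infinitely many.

Row-reduce:
R1 ← R1 / (1/3).
R2 ← R2 + 3/2·R1.
R3 ← R3 − 2·R1.
R2 ← R2 / (-22/5).
R1 ← R1 + 18/5·R2.
R3 ← R3 − 36/5·R2.
R3 ← R3 / (43/33).
R1 ← R1 + 9/11·R3.
R2 ← R2 − 17/22·R3.
Rank is 3 with 4 unknowns, leaving x_4 free.

infinitely many solutions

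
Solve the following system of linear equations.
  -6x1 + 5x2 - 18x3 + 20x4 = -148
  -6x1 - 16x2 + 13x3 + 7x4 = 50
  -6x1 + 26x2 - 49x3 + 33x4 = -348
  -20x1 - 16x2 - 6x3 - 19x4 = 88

Row-reduce:
R1 ← R1 / (-6).
R2 ← R2 + 6·R1.
R3 ← R3 + 6·R1.
R4 ← R4 + 20·R1.
R2 ← R2 / (-21).
R1 ← R1 + 5/6·R2.
R3 ← R3 − 21·R2.
R4 ← R4 + 98/3·R2.
Swap R3 and R4.
R3 ← R3 / (52/9).
R1 ← R1 − 223/126·R3.
R2 ← R2 + 31/21·R3.
Row 4 reduces to 0 = -2, a contradiction. The system is inconsistent.

no solution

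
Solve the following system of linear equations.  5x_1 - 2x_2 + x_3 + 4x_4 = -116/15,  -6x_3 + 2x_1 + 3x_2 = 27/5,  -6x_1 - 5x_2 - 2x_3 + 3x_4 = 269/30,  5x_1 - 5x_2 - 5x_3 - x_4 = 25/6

x_1 = -1, x_2 = -1/3, x_3 = -7/5, x_4 = -1/2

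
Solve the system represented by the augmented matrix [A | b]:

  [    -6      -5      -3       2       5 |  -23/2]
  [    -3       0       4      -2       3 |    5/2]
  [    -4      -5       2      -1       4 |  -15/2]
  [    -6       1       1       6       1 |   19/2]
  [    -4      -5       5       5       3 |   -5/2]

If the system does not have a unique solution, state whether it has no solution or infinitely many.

x_1 = -3/2, x_2 = 3/2, x_3 = 1, x_4 = 0, x_5 = -2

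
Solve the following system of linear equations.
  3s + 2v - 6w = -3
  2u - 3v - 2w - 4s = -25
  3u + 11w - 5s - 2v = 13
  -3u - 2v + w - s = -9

Row-reduce:
Swap R1 and R2.
R1 ← R1 / (2).
R3 ← R3 − 3·R1.
R4 ← R4 + 3·R1.
R2 ← R2 / (2).
R1 ← R1 + 3/2·R2.
R3 ← R3 − 5/2·R2.
R4 ← R4 + 13/2·R2.
R3 ← R3 / (43/2).
R1 ← R1 + 11/2·R3.
R2 ← R2 + 3·R3.
R4 ← R4 + 43/2·R3.
Row 4 reduces to 0 = -2, a contradiction. The system is inconsistent.

no solution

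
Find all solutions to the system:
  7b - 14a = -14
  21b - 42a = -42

infinitely many solutions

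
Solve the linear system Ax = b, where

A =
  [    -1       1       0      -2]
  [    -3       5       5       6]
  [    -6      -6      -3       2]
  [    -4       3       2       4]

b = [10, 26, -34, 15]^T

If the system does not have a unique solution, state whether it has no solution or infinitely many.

Row-reduce the augmented matrix:
R1 ← R1 / (-1).
R2 ← R2 + 3·R1.
R3 ← R3 + 6·R1.
R4 ← R4 + 4·R1.
R2 ← R2 / (2).
R1 ← R1 + 1·R2.
R3 ← R3 + 12·R2.
R4 ← R4 + 1·R2.
R3 ← R3 / (27).
R1 ← R1 − 5/2·R3.
R2 ← R2 − 5/2·R3.
R4 ← R4 − 9/2·R3.
R4 ← R4 / (11/3).
R1 ← R1 − 1/27·R4.
R2 ← R2 + 53/27·R4.
R3 ← R3 − 86/27·R4.
Reading off the reduced rows gives x_1 = -1, x_2 = 5, x_3 = 2, x_4 = -2.

x_1 = -1, x_2 = 5, x_3 = 2, x_4 = -2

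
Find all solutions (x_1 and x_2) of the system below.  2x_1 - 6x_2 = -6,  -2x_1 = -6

x_1 = 3, x_2 = 2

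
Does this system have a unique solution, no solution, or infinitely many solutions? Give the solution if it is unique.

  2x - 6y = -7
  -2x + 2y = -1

x = 5/2, y = 2

Row-reduce the augmented matrix:
R1 ← R1 / (2).
R2 ← R2 + 2·R1.
R2 ← R2 / (-4).
R1 ← R1 + 3·R2.
Reading off the reduced rows gives x = 5/2, y = 2.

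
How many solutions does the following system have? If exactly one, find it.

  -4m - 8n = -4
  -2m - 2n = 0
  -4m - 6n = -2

m = -1, n = 1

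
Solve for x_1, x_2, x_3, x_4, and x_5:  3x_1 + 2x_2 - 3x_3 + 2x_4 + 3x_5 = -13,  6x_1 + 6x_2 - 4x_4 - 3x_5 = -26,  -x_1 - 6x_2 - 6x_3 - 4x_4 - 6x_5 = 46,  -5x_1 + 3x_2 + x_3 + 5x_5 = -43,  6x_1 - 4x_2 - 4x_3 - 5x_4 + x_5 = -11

Row-reduce the augmented matrix:
R1 ← R1 / (3).
R2 ← R2 − 6·R1.
R3 ← R3 + 1·R1.
R4 ← R4 + 5·R1.
R5 ← R5 − 6·R1.
R2 ← R2 / (2).
R1 ← R1 − 2/3·R2.
R3 ← R3 + 16/3·R2.
R4 ← R4 − 19/3·R2.
R5 ← R5 + 8·R2.
R3 ← R3 / (9).
R1 ← R1 + 3·R3.
R2 ← R2 − 3·R3.
R4 ← R4 + 23·R3.
R5 ← R5 − 26·R3.
R4 ← R4 / (-928/27).
R1 ← R1 + 44/9·R4.
R2 ← R2 − 38/9·R4.
R3 ← R3 + 74/27·R4.
R5 ← R5 − 817/27·R4.
R5 ← R5 / (21207/1856).
R1 ← R1 + 279/464·R5.
R2 ← R2 − 735/928·R5.
R3 ← R3 + 355/928·R5.
R4 ← R4 − 1923/1856·R5.
Reading off the reduced rows gives x_1 = 0, x_2 = -4, x_3 = -1, x_4 = 5, x_5 = -6.

x_1 = 0, x_2 = -4, x_3 = -1, x_4 = 5, x_5 = -6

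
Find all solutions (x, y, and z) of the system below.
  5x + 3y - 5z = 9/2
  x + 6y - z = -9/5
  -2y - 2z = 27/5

Row-reduce the augmented matrix:
R1 ← R1 / (5).
R2 ← R2 − 1·R1.
R2 ← R2 / (27/5).
R1 ← R1 − 3/5·R2.
R3 ← R3 + 2·R2.
R3 ← R3 / (-2).
R1 ← R1 + 1·R3.
Reading off the reduced rows gives x = -1, y = -1/2, z = -11/5.

x = -1, y = -1/2, z = -11/5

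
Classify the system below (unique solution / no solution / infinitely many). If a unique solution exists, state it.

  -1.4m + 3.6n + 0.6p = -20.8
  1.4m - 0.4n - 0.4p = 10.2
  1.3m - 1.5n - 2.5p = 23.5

Row-reduce the augmented matrix:
R1 ← R1 / (-7/5).
R2 ← R2 − 7/5·R1.
R3 ← R3 − 13/10·R1.
R2 ← R2 / (16/5).
R1 ← R1 + 18/7·R2.
R3 ← R3 − 129/70·R2.
R3 ← R3 / (-461/224).
R1 ← R1 + 15/56·R3.
R2 ← R2 − 1/16·R3.
Reading off the reduced rows gives m = 5, n = -3, p = -5.

m = 5, n = -3, p = -5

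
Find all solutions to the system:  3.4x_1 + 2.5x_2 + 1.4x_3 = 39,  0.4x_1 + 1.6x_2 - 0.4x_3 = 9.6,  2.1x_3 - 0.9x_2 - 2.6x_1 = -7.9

Row-reduce the augmented matrix:
R1 ← R1 / (17/5).
R2 ← R2 − 2/5·R1.
R3 ← R3 + 13/5·R1.
R2 ← R2 / (111/85).
R1 ← R1 − 25/34·R2.
R3 ← R3 − 86/85·R2.
R3 ← R3 / (267/74).
R1 ← R1 − 27/37·R3.
R2 ← R2 + 16/37·R3.
Reading off the reduced rows gives x_1 = 5, x_2 = 6, x_3 = 5.

x_1 = 5, x_2 = 6, x_3 = 5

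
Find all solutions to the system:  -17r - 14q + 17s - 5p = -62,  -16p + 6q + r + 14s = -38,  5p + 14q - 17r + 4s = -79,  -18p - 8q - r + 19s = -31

Row-reduce the augmented matrix:
R1 ← R1 / (-5).
R2 ← R2 + 16·R1.
R3 ← R3 − 5·R1.
R4 ← R4 + 18·R1.
R2 ← R2 / (254/5).
R1 ← R1 − 14/5·R2.
R4 ← R4 − 212/5·R2.
R3 ← R3 / (-34).
R1 ← R1 − 44/127·R3.
R2 ← R2 − 277/254·R3.
R4 ← R4 − 1773/127·R3.
R4 ← R4 / (615/4318).
R1 ← R1 + 2071/2159·R4.
R2 ← R2 + 1051/8636·R4.
R3 ← R3 + 21/34·R4.
Reading off the reduced rows gives p = 5, q = -1, r = 6, s = 3.

p = 5, q = -1, r = 6, s = 3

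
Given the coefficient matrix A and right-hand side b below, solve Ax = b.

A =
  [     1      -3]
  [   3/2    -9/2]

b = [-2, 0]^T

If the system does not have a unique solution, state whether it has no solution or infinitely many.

no solution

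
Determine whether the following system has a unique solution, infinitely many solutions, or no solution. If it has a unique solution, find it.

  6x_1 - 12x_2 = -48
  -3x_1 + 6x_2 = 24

infinitely many solutions

Row-reduce:
R1 ← R1 / (6).
R2 ← R2 + 3·R1.
Rank is 1 with 2 unknowns, leaving x_2 free.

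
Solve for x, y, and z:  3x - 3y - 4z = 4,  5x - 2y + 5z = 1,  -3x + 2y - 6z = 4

Row-reduce the augmented matrix:
R1 ← R1 / (3).
R2 ← R2 − 5·R1.
R3 ← R3 + 3·R1.
R2 ← R2 / (3).
R1 ← R1 + 1·R2.
R3 ← R3 + 1·R2.
R3 ← R3 / (-55/9).
R1 ← R1 − 23/9·R3.
R2 ← R2 − 35/9·R3.
Reading off the reduced rows gives x = 2, y = 2, z = -1.

x = 2, y = 2, z = -1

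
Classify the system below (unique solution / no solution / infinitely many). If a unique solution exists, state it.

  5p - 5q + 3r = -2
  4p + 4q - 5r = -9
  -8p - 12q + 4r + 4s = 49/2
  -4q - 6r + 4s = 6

Row-reduce:
R1 ← R1 / (5).
R2 ← R2 − 4·R1.
R3 ← R3 + 8·R1.
R2 ← R2 / (8).
R1 ← R1 + 1·R2.
R3 ← R3 + 20·R2.
R4 ← R4 + 4·R2.
R3 ← R3 / (-97/10).
R1 ← R1 + 13/40·R3.
R2 ← R2 + 37/40·R3.
R4 ← R4 + 97/10·R3.
Row 4 reduces to 0 = -1/2, a contradiction. The system is inconsistent.

no solution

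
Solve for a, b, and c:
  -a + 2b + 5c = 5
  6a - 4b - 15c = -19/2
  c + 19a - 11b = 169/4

a = 2, b = -1/4, c = 3/2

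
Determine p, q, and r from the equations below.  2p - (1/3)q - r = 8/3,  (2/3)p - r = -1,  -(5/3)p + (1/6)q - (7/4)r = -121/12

Row-reduce the augmented matrix:
R1 ← R1 / (2).
R2 ← R2 − 2/3·R1.
R3 ← R3 + 5/3·R1.
R2 ← R2 / (1/9).
R1 ← R1 + 1/6·R2.
R3 ← R3 + 1/9·R2.
R3 ← R3 / (-13/4).
R1 ← R1 + 3/2·R3.
R2 ← R2 + 6·R3.
Reading off the reduced rows gives p = 3, q = 1, r = 3.

p = 3, q = 1, r = 3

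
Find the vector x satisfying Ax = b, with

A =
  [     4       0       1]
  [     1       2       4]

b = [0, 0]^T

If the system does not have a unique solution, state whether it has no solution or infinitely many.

Row-reduce:
R1 ← R1 / (4).
R2 ← R2 − 1·R1.
R2 ← R2 / (2).
Rank is 2 with 3 unknowns, leaving x_3 free.

infinitely many solutions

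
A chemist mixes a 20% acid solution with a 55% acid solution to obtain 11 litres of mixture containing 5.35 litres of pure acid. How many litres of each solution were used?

Let a = litres of solution A, b = litres of solution B.
  a + b = 11
  (1/5)a + (11/20)b = 107/20
Row-reduce the augmented matrix:
R2 ← R2 − 1/5·R1.
R2 ← R2 / (7/20).
R1 ← R1 − 1·R2.
Reading off the reduced rows gives a = 2, b = 9.

litres of solution A: 2, litres of solution B: 9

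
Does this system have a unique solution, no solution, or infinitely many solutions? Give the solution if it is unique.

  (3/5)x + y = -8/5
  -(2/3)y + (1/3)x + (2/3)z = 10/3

Row-reduce:
R1 ← R1 / (3/5).
R2 ← R2 − 1/3·R1.
R2 ← R2 / (-11/9).
R1 ← R1 − 5/3·R2.
Rank is 2 with 3 unknowns, leaving z free.

infinitely many solutions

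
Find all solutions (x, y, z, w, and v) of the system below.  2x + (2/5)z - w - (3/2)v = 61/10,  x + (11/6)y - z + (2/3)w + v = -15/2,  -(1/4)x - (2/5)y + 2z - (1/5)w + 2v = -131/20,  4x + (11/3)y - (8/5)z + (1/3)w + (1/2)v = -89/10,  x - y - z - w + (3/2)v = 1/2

infinitely many solutions

Row-reduce:
R1 ← R1 / (2).
R2 ← R2 − 1·R1.
R3 ← R3 + 1/4·R1.
R4 ← R4 − 4·R1.
R5 ← R5 − 1·R1.
R2 ← R2 / (11/6).
R3 ← R3 + 2/5·R2.
R4 ← R4 − 11/3·R2.
R5 ← R5 + 1·R2.
R3 ← R3 / (1967/1100).
R1 ← R1 − 1/5·R3.
R2 ← R2 + 36/55·R3.
R5 ← R5 + 102/55·R3.
Swap R4 and R5.
R4 ← R4 / (249/3934).
R1 ← R1 + 968/1967·R4.
R2 ← R2 − 1201/1967·R4.
R3 ← R3 + 155/3934·R4.
Rank is 4 with 5 unknowns, leaving v free.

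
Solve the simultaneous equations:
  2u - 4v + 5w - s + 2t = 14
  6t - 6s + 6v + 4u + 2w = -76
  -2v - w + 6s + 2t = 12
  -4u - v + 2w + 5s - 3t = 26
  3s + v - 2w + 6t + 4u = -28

Row-reduce the augmented matrix:
R1 ← R1 / (2).
R2 ← R2 − 4·R1.
R4 ← R4 + 4·R1.
R5 ← R5 − 4·R1.
R2 ← R2 / (14).
R1 ← R1 + 2·R2.
R3 ← R3 + 2·R2.
R4 ← R4 + 9·R2.
R5 ← R5 − 9·R2.
R3 ← R3 / (-15/7).
R1 ← R1 − 19/14·R3.
R2 ← R2 + 4/7·R3.
R4 ← R4 − 48/7·R3.
R5 ← R5 + 48/7·R3.
R4 ← R4 / (89/5).
R1 ← R1 − 71/30·R4.
R2 ← R2 + 26/15·R4.
R3 ← R3 + 38/15·R4.
R5 ← R5 + 49/5·R4.
R5 ← R5 / (-117/89).
R1 ← R1 − 389/267·R5.
R2 ← R2 − 125/267·R5.
R3 ← R3 − 80/267·R5.
R4 ← R4 − 48/89·R5.
Reading off the reduced rows gives u = 2, v = -6, w = 0, s = 2, t = -6.

u = 2, v = -6, w = 0, s = 2, t = -6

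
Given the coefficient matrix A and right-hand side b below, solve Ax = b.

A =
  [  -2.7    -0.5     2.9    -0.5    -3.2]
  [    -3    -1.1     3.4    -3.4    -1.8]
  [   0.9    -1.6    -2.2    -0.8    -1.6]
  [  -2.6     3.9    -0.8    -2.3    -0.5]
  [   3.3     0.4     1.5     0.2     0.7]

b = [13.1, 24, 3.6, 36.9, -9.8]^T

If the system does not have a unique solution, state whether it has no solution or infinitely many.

Row-reduce the augmented matrix:
R1 ← R1 / (-27/10).
R2 ← R2 + 3·R1.
R3 ← R3 − 9/10·R1.
R4 ← R4 + 13/5·R1.
R5 ← R5 − 33/10·R1.
R2 ← R2 / (-49/90).
R1 ← R1 − 5/27·R2.
R3 ← R3 + 53/30·R2.
R4 ← R4 − 1183/270·R2.
R5 ← R5 + 19/90·R2.
R3 ← R3 / (-887/490).
R1 ← R1 + 149/147·R3.
R2 ← R2 + 16/49·R3.
R4 ← R4 + 227/105·R3.
R5 ← R5 − 1219/245·R3.
R4 ← R4 / (-306709/8870).
R1 ← R1 + 4798/887·R4.
R2 ← R2 − 3312/887·R4.
R3 ← R3 + 4049/887·R4.
R5 ← R5 − 41519/1774·R4.
R5 ← R5 / (-40526066/4600635).
R1 ← R1 − 2105978/920127·R5.
R2 ← R2 − 357946/306709·R5.
R3 ← R3 − 1008083/920127·R5.
R4 ← R4 + 710425/920127·R5.
Reading off the reduced rows gives x_1 = -2, x_2 = 4, x_3 = -1, x_4 = -6, x_5 = -3.

x_1 = -2, x_2 = 4, x_3 = -1, x_4 = -6, x_5 = -3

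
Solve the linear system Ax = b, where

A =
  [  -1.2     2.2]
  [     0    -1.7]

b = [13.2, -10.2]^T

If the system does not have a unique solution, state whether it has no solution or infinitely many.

Row-reduce the augmented matrix:
R1 ← R1 / (-6/5).
R2 ← R2 / (-17/10).
R1 ← R1 + 11/6·R2.
Reading off the reduced rows gives x_1 = 0, x_2 = 6.

x_1 = 0, x_2 = 6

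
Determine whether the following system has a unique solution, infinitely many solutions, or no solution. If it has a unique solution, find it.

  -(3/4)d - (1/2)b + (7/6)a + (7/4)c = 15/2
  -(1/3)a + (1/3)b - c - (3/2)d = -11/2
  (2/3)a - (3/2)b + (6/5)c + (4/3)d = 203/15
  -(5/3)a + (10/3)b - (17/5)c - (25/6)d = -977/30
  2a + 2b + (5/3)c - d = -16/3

Row-reduce the augmented matrix:
R1 ← R1 / (7/6).
R2 ← R2 + 1/3·R1.
R3 ← R3 − 2/3·R1.
R4 ← R4 + 5/3·R1.
R5 ← R5 − 2·R1.
R2 ← R2 / (4/21).
R1 ← R1 + 3/7·R2.
R3 ← R3 + 17/14·R2.
R4 ← R4 − 55/21·R2.
R5 ← R5 − 20/7·R2.
R3 ← R3 / (-239/80).
R1 ← R1 − 3/8·R3.
R2 ← R2 + 21/8·R3.
R4 ← R4 − 239/40·R3.
R5 ← R5 − 37/6·R3.
Swap R4 and R5.
R4 ← R4 / (15226/2151).
R1 ← R1 + 2701/478·R4.
R2 ← R2 + 226/239·R4.
R3 ← R3 − 2200/717·R4.
R5 reduces to 0 = 0, so the extra equation is consistent.
Reading off the reduced rows gives a = 3, b = -6, c = 1, d = 1.

a = 3, b = -6, c = 1, d = 1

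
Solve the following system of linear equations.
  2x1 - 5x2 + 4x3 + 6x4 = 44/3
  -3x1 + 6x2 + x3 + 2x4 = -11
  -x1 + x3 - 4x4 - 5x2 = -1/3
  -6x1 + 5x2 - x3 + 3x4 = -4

Row-reduce the augmented matrix:
R1 ← R1 / (2).
R2 ← R2 + 3·R1.
R3 ← R3 + 1·R1.
R4 ← R4 + 6·R1.
R2 ← R2 / (-3/2).
R1 ← R1 + 5/2·R2.
R3 ← R3 + 15/2·R2.
R4 ← R4 + 10·R2.
R3 ← R3 / (-32).
R1 ← R1 + 29/3·R3.
R2 ← R2 + 14/3·R3.
R4 ← R4 + 107/3·R3.
R4 ← R4 / (121/12).
R1 ← R1 − 19/12·R4.
R2 ← R2 − 5/6·R4.
R3 ← R3 − 7/4·R4.
Reading off the reduced rows gives x1 = 1/3, x2 = -2, x3 = -2, x4 = 2.

x1 = 1/3, x2 = -2, x3 = -2, x4 = 2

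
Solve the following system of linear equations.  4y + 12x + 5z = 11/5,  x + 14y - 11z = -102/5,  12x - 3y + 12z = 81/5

x = -7/5, y = 1, z = 3

Row-reduce the augmented matrix:
R1 ← R1 / (12).
R2 ← R2 − 1·R1.
R3 ← R3 − 12·R1.
R2 ← R2 / (41/3).
R1 ← R1 − 1/3·R2.
R3 ← R3 + 7·R2.
R3 ← R3 / (189/164).
R1 ← R1 − 57/82·R3.
R2 ← R2 + 137/164·R3.
Reading off the reduced rows gives x = -7/5, y = 1, z = 3.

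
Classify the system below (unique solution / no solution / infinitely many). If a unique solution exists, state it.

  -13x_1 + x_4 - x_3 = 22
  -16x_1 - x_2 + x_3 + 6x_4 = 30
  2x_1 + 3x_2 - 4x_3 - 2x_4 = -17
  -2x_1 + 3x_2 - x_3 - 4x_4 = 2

x_1 = -2, x_2 = -1, x_3 = 3, x_4 = -1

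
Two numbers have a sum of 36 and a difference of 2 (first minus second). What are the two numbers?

first number: 19, second number: 17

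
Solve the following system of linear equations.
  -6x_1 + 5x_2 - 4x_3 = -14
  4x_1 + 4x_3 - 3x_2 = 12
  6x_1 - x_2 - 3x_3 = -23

Row-reduce the augmented matrix:
R1 ← R1 / (-6).
R2 ← R2 − 4·R1.
R3 ← R3 − 6·R1.
R2 ← R2 / (1/3).
R1 ← R1 + 5/6·R2.
R3 ← R3 − 4·R2.
R3 ← R3 / (-23).
R1 ← R1 − 4·R3.
R2 ← R2 − 4·R3.
Reading off the reduced rows gives x_1 = -3, x_2 = -4, x_3 = 3.

x_1 = -3, x_2 = -4, x_3 = 3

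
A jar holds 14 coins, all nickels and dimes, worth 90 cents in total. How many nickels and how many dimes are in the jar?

nickels: 10, dimes: 4

Let n = nickels, d = dimes.
  n + d = 14
  5n + 10d = 90
From equation 1: n = 14 − d.
Substitute into equation 2 and solve: d = 4.
Then n = 10.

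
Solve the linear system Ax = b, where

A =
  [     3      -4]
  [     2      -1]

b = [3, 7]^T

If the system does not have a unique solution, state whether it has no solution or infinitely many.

Row-reduce the augmented matrix:
R1 ← R1 / (3).
R2 ← R2 − 2·R1.
R2 ← R2 / (5/3).
R1 ← R1 + 4/3·R2.
Reading off the reduced rows gives x_1 = 5, x_2 = 3.

x_1 = 5, x_2 = 3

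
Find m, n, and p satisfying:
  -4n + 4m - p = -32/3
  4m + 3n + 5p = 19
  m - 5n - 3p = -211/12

Row-reduce the augmented matrix:
R1 ← R1 / (4).
R2 ← R2 − 4·R1.
R3 ← R3 − 1·R1.
R2 ← R2 / (7).
R1 ← R1 + 1·R2.
R3 ← R3 + 4·R2.
R3 ← R3 / (19/28).
R1 ← R1 − 17/28·R3.
R2 ← R2 − 6/7·R3.
Reading off the reduced rows gives m = -1/4, n = 5/3, p = 3.

m = -1/4, n = 5/3, p = 3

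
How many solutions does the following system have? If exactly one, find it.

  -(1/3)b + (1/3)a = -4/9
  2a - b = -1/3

From equation 2: b = 1/3 + 2·a.
Substitute into equation 1 and solve: a = 1.
Then b = 7/3.

a = 1, b = 7/3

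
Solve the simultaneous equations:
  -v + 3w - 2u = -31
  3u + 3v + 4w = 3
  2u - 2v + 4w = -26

Row-reduce the augmented matrix:
R1 ← R1 / (-2).
R2 ← R2 − 3·R1.
R3 ← R3 − 2·R1.
R2 ← R2 / (3/2).
R1 ← R1 − 1/2·R2.
R3 ← R3 + 3·R2.
R3 ← R3 / (24).
R1 ← R1 + 13/3·R3.
R2 ← R2 − 17/3·R3.
Reading off the reduced rows gives u = 4, v = 5, w = -6.

u = 4, v = 5, w = -6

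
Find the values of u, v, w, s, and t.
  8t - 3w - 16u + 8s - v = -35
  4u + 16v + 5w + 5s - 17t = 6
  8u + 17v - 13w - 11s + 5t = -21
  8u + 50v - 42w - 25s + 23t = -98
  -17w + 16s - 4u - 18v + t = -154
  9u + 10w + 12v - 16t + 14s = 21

Row-reduce the augmented matrix:
R1 ← R1 / (-16).
R2 ← R2 − 4·R1.
R3 ← R3 − 8·R1.
R4 ← R4 − 8·R1.
R5 ← R5 + 4·R1.
R6 ← R6 − 9·R1.
R2 ← R2 / (63/4).
R1 ← R1 − 1/16·R2.
R3 ← R3 − 33/2·R2.
R4 ← R4 − 99/2·R2.
R5 ← R5 + 71/4·R2.
R6 ← R6 − 183/16·R2.
R3 ← R3 / (-398/21).
R1 ← R1 − 43/252·R3.
R2 ← R2 − 17/63·R3.
R4 ← R4 + 398/7·R3.
R5 ← R5 + 722/63·R3.
R6 ← R6 − 439/84·R3.
Swap R4 and R5.
R4 ← R4 / (18242/597).
R1 ← R1 + 3137/4776·R4.
R2 ← R2 − 287/1194·R4.
R3 ← R3 − 301/398·R4.
R6 ← R6 − 15067/1592·R4.
Swap R5 and R6.
R5 ← R5 / (2390777/145936).
R1 ← R1 + 134857/145936·R5.
R2 ← R2 + 1783/5212·R5.
R3 ← R3 + 2559/5212·R5.
R4 ← R4 + 19611/18242·R5.
R6 reduces to 0 = 0, so the extra equation is consistent.
Reading off the reduced rows gives u = 1, v = 1, w = 6, s = -2, t = 2.

u = 1, v = 1, w = 6, s = -2, t = 2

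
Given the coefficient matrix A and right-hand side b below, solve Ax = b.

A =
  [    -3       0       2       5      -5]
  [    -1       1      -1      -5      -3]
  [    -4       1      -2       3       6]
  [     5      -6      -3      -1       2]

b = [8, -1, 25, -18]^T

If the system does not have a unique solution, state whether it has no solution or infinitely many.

infinitely many solutions

Row-reduce:
R1 ← R1 / (-3).
R2 ← R2 + 1·R1.
R3 ← R3 + 4·R1.
R4 ← R4 − 5·R1.
R3 ← R3 − 1·R2.
R4 ← R4 + 6·R2.
R3 ← R3 / (-3).
R1 ← R1 + 2/3·R3.
R2 ← R2 + 5/3·R3.
R4 ← R4 + 29/3·R3.
R4 ← R4 / (-127/3).
R1 ← R1 + 7/3·R4.
R2 ← R2 + 25/3·R4.
R3 ← R3 + 1·R4.
Rank is 4 with 5 unknowns, leaving x_5 free.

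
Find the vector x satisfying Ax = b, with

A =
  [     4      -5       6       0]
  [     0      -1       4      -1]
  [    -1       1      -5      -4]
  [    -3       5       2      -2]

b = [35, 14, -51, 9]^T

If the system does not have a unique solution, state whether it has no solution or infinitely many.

Row-reduce the augmented matrix:
R1 ← R1 / (4).
R3 ← R3 + 1·R1.
R4 ← R4 + 3·R1.
R2 ← R2 / (-1).
R1 ← R1 + 5/4·R2.
R3 ← R3 + 1/4·R2.
R4 ← R4 − 5/4·R2.
R3 ← R3 / (-9/2).
R1 ← R1 + 7/2·R3.
R2 ← R2 + 4·R3.
R4 ← R4 − 23/2·R3.
R4 ← R4 / (-77/6).
R1 ← R1 − 25/6·R4.
R2 ← R2 − 13/3·R4.
R3 ← R3 − 5/6·R4.
Reading off the reduced rows gives x_1 = 6, x_2 = 5, x_3 = 6, x_4 = 5.

x_1 = 6, x_2 = 5, x_3 = 6, x_4 = 5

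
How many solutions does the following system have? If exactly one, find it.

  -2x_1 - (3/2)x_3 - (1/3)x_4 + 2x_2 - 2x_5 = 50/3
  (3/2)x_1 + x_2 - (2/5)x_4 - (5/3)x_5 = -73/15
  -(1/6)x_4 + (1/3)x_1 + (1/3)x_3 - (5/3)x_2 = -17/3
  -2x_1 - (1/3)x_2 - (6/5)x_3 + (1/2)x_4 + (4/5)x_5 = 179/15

infinitely many solutions

Row-reduce:
R1 ← R1 / (-2).
R2 ← R2 − 3/2·R1.
R3 ← R3 − 1/3·R1.
R4 ← R4 + 2·R1.
R2 ← R2 / (5/2).
R1 ← R1 + 1·R2.
R3 ← R3 + 4/3·R2.
R4 ← R4 + 7/3·R2.
R3 ← R3 / (-31/60).
R1 ← R1 − 3/10·R3.
R2 ← R2 + 9/20·R3.
R4 ← R4 + 3/4·R3.
R4 ← R4 / (2447/2325).
R1 ← R1 + 197/465·R4.
R2 ← R2 − 73/310·R4.
R3 ← R3 − 512/465·R4.
Rank is 4 with 5 unknowns, leaving x_5 free.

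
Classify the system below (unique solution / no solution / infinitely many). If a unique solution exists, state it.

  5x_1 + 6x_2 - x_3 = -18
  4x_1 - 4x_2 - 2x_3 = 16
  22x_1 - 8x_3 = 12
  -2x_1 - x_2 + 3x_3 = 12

Row-reduce the augmented matrix:
R1 ← R1 / (5).
R2 ← R2 − 4·R1.
R3 ← R3 − 22·R1.
R4 ← R4 + 2·R1.
R2 ← R2 / (-44/5).
R1 ← R1 − 6/5·R2.
R3 ← R3 + 132/5·R2.
R4 ← R4 − 7/5·R2.
Swap R3 and R4.
R3 ← R3 / (53/22).
R1 ← R1 + 4/11·R3.
R2 ← R2 − 3/22·R3.
R4 reduces to 0 = 0, so the extra equation is consistent.
Reading off the reduced rows gives x_1 = 2, x_2 = -4, x_3 = 4.

x_1 = 2, x_2 = -4, x_3 = 4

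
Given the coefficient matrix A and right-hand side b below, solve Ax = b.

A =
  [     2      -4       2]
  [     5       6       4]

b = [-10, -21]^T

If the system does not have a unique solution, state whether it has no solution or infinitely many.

infinitely many solutions

Row-reduce:
R1 ← R1 / (2).
R2 ← R2 − 5·R1.
R2 ← R2 / (16).
R1 ← R1 + 2·R2.
Rank is 2 with 3 unknowns, leaving x_3 free.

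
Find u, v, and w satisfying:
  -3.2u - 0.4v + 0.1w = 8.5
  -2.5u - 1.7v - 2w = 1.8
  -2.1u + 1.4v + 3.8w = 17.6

u = -2, v = -4, w = 5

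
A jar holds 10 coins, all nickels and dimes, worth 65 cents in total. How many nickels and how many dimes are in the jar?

nickels: 7, dimes: 3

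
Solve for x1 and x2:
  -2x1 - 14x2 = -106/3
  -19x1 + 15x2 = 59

x1 = -1, x2 = 8/3

Row-reduce the augmented matrix:
R1 ← R1 / (-2).
R2 ← R2 + 19·R1.
R2 ← R2 / (148).
R1 ← R1 − 7·R2.
Reading off the reduced rows gives x1 = -1, x2 = 8/3.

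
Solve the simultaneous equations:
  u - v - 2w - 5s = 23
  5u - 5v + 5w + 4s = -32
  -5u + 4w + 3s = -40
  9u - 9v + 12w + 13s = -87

infinitely many solutions

Row-reduce:
R2 ← R2 − 5·R1.
R3 ← R3 + 5·R1.
R4 ← R4 − 9·R1.
Swap R2 and R3.
R2 ← R2 / (-5).
R1 ← R1 + 1·R2.
R3 ← R3 / (15).
R1 ← R1 + 4/5·R3.
R2 ← R2 − 6/5·R3.
R4 ← R4 − 30·R3.
Rank is 3 with 4 unknowns, leaving s free.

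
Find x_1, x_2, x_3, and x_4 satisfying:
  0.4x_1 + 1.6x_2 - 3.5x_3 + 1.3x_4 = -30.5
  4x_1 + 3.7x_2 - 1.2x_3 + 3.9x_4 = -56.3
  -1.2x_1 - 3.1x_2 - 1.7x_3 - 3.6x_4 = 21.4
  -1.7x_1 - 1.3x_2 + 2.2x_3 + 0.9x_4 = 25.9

x_1 = -6, x_2 = -5, x_3 = 5, x_4 = -2

Row-reduce the augmented matrix:
R1 ← R1 / (2/5).
R2 ← R2 − 4·R1.
R3 ← R3 + 6/5·R1.
R4 ← R4 + 17/10·R1.
R2 ← R2 / (-123/10).
R1 ← R1 − 4·R2.
R3 ← R3 − 17/10·R2.
R4 ← R4 − 11/2·R2.
R3 ← R3 / (-926/123).
R1 ← R1 − 1103/492·R3.
R2 ← R2 + 338/123·R3.
R4 ← R4 − 11999/4920·R3.
R4 ← R4 / (378853/185200).
R1 ← R1 − 101/18520·R4.
R2 ← R2 − 2522/2315·R4.
R3 ← R3 − 589/4630·R4.
Reading off the reduced rows gives x_1 = -6, x_2 = -5, x_3 = 5, x_4 = -2.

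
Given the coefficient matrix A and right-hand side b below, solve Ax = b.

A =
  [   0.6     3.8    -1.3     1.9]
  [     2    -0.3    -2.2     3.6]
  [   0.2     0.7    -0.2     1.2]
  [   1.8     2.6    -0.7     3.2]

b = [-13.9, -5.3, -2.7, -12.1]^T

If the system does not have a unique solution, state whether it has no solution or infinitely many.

Row-reduce the augmented matrix:
R1 ← R1 / (3/5).
R2 ← R2 − 2·R1.
R3 ← R3 − 1/5·R1.
R4 ← R4 − 9/5·R1.
R2 ← R2 / (-389/30).
R1 ← R1 − 19/3·R2.
R3 ← R3 + 17/30·R2.
R4 ← R4 + 44/5·R2.
R3 ← R3 / (109/778).
R1 ← R1 + 875/778·R3.
R2 ← R2 + 64/389·R3.
R4 ← R4 − 3408/1945·R3.
R4 ← R4 / (-50281/5450).
R1 ← R1 − 800/109·R4.
R2 ← R2 − 554/545·R4.
R3 ← R3 − 2669/545·R4.
Reading off the reduced rows gives x_1 = -2, x_2 = -3, x_3 = 1, x_4 = 0.

x_1 = -2, x_2 = -3, x_3 = 1, x_4 = 0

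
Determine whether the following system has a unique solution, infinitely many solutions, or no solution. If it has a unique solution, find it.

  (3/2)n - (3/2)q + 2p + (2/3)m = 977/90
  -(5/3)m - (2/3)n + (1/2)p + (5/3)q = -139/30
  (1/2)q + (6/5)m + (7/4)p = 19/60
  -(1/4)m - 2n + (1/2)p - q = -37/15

m = -2/3, n = 3, p = 7/5, q = -8/3

Row-reduce the augmented matrix:
R1 ← R1 / (2/3).
R2 ← R2 + 5/3·R1.
R3 ← R3 − 6/5·R1.
R4 ← R4 + 1/4·R1.
R2 ← R2 / (37/12).
R1 ← R1 − 9/4·R2.
R3 ← R3 + 27/10·R2.
R4 ← R4 + 23/16·R2.
R3 ← R3 / (439/148).
R1 ← R1 + 75/74·R3.
R2 ← R2 − 66/37·R3.
R4 ← R4 − 1129/296·R3.
R4 ← R4 / (-18889/4390).
R1 ← R1 + 114/439·R4.
R2 ← R2 + 3299/2195·R4.
R3 ← R3 − 1018/2195·R4.
Reading off the reduced rows gives m = -2/3, n = 3, p = 7/5, q = -8/3.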